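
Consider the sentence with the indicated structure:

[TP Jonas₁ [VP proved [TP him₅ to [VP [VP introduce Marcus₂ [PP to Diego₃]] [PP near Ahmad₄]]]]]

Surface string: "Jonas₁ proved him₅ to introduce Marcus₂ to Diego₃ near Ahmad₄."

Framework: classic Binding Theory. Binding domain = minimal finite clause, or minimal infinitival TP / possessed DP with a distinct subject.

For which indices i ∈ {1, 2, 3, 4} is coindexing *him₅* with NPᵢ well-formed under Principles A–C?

none

*him* is a pronoun, so Principle B applies: it must be free in its binding domain.
Binding domain of *him₅*: the matrix TP, whose subject is Jonas₁.
*Jonas₁* c-commands the pronoun within its binding domain → coindexation would violate Principle B.
*Marcus₂*: the pronoun c-commands this R-expression → coindexation would violate Principle C on *Marcus₂*.
*Diego₃*: the pronoun c-commands this R-expression → coindexation would violate Principle C on *Diego₃*.
*Ahmad₄*: the pronoun c-commands this R-expression → coindexation would violate Principle C on *Ahmad₄*.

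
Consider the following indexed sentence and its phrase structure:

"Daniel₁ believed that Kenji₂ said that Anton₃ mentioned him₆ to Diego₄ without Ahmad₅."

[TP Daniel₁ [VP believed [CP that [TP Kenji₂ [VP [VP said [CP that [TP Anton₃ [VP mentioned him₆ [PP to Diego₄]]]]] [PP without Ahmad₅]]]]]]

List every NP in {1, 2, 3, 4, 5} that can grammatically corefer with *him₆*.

{1, 2, 5}

*him* is a pronoun, so Principle B applies: it must be free in its binding domain.
Binding domain of *him₆*: the embedded TP, whose subject is Anton₃.
*Daniel₁* c-commands the pronoun but from outside its binding domain, and is not c-commanded by it → coindexation permitted.
*Kenji₂* c-commands the pronoun but from outside its binding domain, and is not c-commanded by it → coindexation permitted.
*Anton₃* c-commands the pronoun within its binding domain → coindexation would violate Principle B.
*Diego₄*: the pronoun c-commands this R-expression → coindexation would violate Principle C on *Diego₄*.
*Ahmad₅* and the pronoun do not c-command one another → neither Principle B nor Principle C is at stake; coindexation permitted.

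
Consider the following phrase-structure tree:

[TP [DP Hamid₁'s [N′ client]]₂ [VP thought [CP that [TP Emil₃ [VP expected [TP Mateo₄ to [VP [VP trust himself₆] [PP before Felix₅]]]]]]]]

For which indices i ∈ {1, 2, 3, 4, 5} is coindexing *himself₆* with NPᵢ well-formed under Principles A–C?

*himself* is an anaphor, so Principle A applies: it must be bound in its binding domain.
Binding domain of *himself₆*: the embedded TP, whose subject is Mateo₄.
*Hamid₁* does not c-command the anaphor → cannot bind it.
*[Hamid₁'s client]₂* c-commands the anaphor but is outside its binding domain → cannot satisfy Principle A.
*Emil₃* c-commands the anaphor but is outside its binding domain → cannot satisfy Principle A.
*Mateo₄* c-commands the anaphor within its binding domain → licit binder.
*Felix₅* does not c-command the anaphor → cannot bind it.

{4}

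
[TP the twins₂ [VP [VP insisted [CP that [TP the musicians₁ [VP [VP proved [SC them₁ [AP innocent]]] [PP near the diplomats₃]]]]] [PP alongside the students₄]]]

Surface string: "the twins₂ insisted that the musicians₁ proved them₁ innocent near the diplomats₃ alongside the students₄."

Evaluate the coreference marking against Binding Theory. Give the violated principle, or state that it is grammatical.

The two coindexed NPs are *the musicians₁* and *them₁*.
*them₁* is a pronoun. Its binding domain is the embedded TP, whose subject is the musicians₁.
*the musicians₁* c-commands it within that domain and carries the same index.
The pronoun is locally bound → Principle B violation.

Principle B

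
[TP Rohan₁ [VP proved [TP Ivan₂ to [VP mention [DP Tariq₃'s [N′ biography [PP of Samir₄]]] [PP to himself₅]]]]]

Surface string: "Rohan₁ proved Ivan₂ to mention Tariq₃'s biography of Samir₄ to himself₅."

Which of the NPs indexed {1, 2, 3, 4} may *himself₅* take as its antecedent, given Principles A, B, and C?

*himself* is an anaphor, so Principle A applies: it must be bound in its binding domain.
Binding domain of *himself₅*: the embedded TP, whose subject is Ivan₂.
*Rohan₁* c-commands the anaphor but is outside its binding domain → cannot satisfy Principle A.
*Ivan₂* c-commands the anaphor within its binding domain → licit binder.
*Tariq₃* does not c-command the anaphor → cannot bind it.
*Samir₄* does not c-command the anaphor → cannot bind it.

{2}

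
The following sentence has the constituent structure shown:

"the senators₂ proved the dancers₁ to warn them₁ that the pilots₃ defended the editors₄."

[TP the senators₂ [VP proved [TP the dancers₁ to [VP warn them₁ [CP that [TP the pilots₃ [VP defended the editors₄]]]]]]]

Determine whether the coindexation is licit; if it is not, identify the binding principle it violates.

Principle B

The two coindexed NPs are *the dancers₁* and *them₁*.
*them₁* is a pronoun. Its binding domain is the embedded TP, whose subject is the dancers₁.
*the dancers₁* c-commands it within that domain and carries the same index.
The pronoun is locally bound → Principle B violation.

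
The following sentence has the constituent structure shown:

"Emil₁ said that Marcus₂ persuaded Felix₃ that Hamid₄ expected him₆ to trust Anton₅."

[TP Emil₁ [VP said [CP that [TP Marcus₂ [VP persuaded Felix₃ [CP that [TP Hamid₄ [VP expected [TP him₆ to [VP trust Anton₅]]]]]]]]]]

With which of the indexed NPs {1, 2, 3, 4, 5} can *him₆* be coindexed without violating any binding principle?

{1, 2, 3}

*him* is a pronoun, so Principle B applies: it must be free in its binding domain.
Binding domain of *him₆*: the embedded TP, whose subject is Hamid₄.
*Emil₁* c-commands the pronoun but from outside its binding domain, and is not c-commanded by it → coindexation permitted.
*Marcus₂* c-commands the pronoun but from outside its binding domain, and is not c-commanded by it → coindexation permitted.
*Felix₃* c-commands the pronoun but from outside its binding domain, and is not c-commanded by it → coindexation permitted.
*Hamid₄* c-commands the pronoun within its binding domain → coindexation would violate Principle B.
*Anton₅*: the pronoun c-commands this R-expression → coindexation would violate Principle C on *Anton₅*.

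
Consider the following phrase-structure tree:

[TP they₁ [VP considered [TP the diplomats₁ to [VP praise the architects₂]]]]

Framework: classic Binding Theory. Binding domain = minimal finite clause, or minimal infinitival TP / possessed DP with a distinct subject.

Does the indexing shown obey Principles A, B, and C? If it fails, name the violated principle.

Principle C

The two coindexed NPs are *they₁* and *the diplomats₁*.
*the diplomats₁* is an R-expression. Principle C requires it to be free everywhere.
*they₁* c-commands it and carries the same index.
The R-expression is bound → Principle C violation.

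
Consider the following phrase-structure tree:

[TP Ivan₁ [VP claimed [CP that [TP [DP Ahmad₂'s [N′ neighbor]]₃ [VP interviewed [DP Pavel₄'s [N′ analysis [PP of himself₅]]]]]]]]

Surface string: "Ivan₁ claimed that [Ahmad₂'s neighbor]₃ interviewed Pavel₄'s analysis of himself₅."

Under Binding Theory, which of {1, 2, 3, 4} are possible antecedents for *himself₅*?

{4}

*himself* is an anaphor, so Principle A applies: it must be bound in its binding domain.
Binding domain of *himself₅*: the possessed DP, whose subject is Pavel₄.
*Ivan₁* c-commands the anaphor but is outside its binding domain → cannot satisfy Principle A.
*Ahmad₂* does not c-command the anaphor → cannot bind it.
*[Ahmad₂'s neighbor]₃* c-commands the anaphor but is outside its binding domain → cannot satisfy Principle A.
*Pavel₄* c-commands the anaphor within its binding domain → licit binder.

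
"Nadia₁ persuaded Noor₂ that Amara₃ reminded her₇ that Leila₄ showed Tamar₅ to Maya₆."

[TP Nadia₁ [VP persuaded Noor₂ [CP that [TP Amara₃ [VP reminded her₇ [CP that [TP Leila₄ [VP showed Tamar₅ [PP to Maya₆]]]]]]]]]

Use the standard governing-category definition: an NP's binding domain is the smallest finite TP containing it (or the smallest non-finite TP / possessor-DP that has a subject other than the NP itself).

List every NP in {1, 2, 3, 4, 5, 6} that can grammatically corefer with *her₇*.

{1, 2}

*her* is a pronoun, so Principle B applies: it must be free in its binding domain.
Binding domain of *her₇*: the embedded TP, whose subject is Amara₃.
*Nadia₁* c-commands the pronoun but from outside its binding domain, and is not c-commanded by it → coindexation permitted.
*Noor₂* c-commands the pronoun but from outside its binding domain, and is not c-commanded by it → coindexation permitted.
*Amara₃* c-commands the pronoun within its binding domain → coindexation would violate Principle B.
*Leila₄*: the pronoun c-commands this R-expression → coindexation would violate Principle C on *Leila₄*.
*Tamar₅*: the pronoun c-commands this R-expression → coindexation would violate Principle C on *Tamar₅*.
*Maya₆*: the pronoun c-commands this R-expression → coindexation would violate Principle C on *Maya₆*.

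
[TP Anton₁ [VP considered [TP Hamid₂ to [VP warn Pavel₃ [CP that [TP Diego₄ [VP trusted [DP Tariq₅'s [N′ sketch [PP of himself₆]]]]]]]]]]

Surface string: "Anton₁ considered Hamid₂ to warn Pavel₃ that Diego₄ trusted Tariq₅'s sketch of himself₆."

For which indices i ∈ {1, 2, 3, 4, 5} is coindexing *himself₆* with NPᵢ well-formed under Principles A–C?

{5}

*himself* is an anaphor, so Principle A applies: it must be bound in its binding domain.
Binding domain of *himself₆*: the possessed DP, whose subject is Tariq₅.
*Anton₁* c-commands the anaphor but is outside its binding domain → cannot satisfy Principle A.
*Hamid₂* c-commands the anaphor but is outside its binding domain → cannot satisfy Principle A.
*Pavel₃* c-commands the anaphor but is outside its binding domain → cannot satisfy Principle A.
*Diego₄* c-commands the anaphor but is outside its binding domain → cannot satisfy Principle A.
*Tariq₅* c-commands the anaphor within its binding domain → licit binder.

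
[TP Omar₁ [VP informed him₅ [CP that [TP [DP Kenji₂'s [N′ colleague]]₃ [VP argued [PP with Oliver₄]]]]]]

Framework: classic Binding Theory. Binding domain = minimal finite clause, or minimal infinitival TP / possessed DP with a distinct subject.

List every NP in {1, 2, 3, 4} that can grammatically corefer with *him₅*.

*him* is a pronoun, so Principle B applies: it must be free in its binding domain.
Binding domain of *him₅*: the matrix TP, whose subject is Omar₁.
*Omar₁* c-commands the pronoun within its binding domain → coindexation would violate Principle B.
*Kenji₂*: the pronoun c-commands this R-expression → coindexation would violate Principle C on *Kenji₂*.
*[Kenji₂'s colleague]₃*: the pronoun c-commands this R-expression → coindexation would violate Principle C on *[Kenji₂'s colleague]₃*.
*Oliver₄*: the pronoun c-commands this R-expression → coindexation would violate Principle C on *Oliver₄*.

none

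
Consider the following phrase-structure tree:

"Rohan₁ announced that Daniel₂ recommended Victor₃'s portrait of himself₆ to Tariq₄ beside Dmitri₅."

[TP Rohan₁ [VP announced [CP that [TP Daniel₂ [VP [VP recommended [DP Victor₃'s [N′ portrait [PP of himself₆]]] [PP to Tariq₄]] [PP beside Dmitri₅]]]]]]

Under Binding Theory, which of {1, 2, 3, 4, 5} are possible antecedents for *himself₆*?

*himself* is an anaphor, so Principle A applies: it must be bound in its binding domain.
Binding domain of *himself₆*: the possessed DP, whose subject is Victor₃.
*Rohan₁* c-commands the anaphor but is outside its binding domain → cannot satisfy Principle A.
*Daniel₂* c-commands the anaphor but is outside its binding domain → cannot satisfy Principle A.
*Victor₃* c-commands the anaphor within its binding domain → licit binder.
*Tariq₄* does not c-command the anaphor → cannot bind it.
*Dmitri₅* does not c-command the anaphor → cannot bind it.

{3}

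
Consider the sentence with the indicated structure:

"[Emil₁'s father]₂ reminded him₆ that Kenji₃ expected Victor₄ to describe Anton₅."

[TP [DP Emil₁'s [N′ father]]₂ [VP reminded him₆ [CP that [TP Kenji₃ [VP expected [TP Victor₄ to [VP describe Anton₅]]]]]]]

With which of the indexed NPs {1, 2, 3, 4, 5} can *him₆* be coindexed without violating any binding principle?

*him* is a pronoun, so Principle B applies: it must be free in its binding domain.
Binding domain of *him₆*: the matrix TP, whose subject is [Emil₁'s father]₂.
*Emil₁* and the pronoun do not c-command one another → neither Principle B nor Principle C is at stake; coindexation permitted.
*[Emil₁'s father]₂* c-commands the pronoun within its binding domain → coindexation would violate Principle B.
*Kenji₃*: the pronoun c-commands this R-expression → coindexation would violate Principle C on *Kenji₃*.
*Victor₄*: the pronoun c-commands this R-expression → coindexation would violate Principle C on *Victor₄*.
*Anton₅*: the pronoun c-commands this R-expression → coindexation would violate Principle C on *Anton₅*.

{1}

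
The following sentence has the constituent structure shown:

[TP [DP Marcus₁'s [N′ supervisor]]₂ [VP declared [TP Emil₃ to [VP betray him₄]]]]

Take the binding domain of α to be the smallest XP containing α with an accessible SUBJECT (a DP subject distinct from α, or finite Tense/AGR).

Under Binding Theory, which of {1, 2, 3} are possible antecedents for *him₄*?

*him* is a pronoun, so Principle B applies: it must be free in its binding domain.
Binding domain of *him₄*: the embedded TP, whose subject is Emil₃.
*Marcus₁* and the pronoun do not c-command one another → neither Principle B nor Principle C is at stake; coindexation permitted.
*[Marcus₁'s supervisor]₂* c-commands the pronoun but from outside its binding domain, and is not c-commanded by it → coindexation permitted.
*Emil₃* c-commands the pronoun within its binding domain → coindexation would violate Principle B.

{1, 2}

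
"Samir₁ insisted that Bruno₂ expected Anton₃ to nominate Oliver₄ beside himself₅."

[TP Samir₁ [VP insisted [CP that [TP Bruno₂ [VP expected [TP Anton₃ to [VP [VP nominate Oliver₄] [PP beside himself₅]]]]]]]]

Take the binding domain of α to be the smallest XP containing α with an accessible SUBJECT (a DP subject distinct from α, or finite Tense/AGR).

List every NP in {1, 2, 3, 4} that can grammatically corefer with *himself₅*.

{3}

*himself* is an anaphor, so Principle A applies: it must be bound in its binding domain.
Binding domain of *himself₅*: the embedded TP, whose subject is Anton₃.
*Samir₁* c-commands the anaphor but is outside its binding domain → cannot satisfy Principle A.
*Bruno₂* c-commands the anaphor but is outside its binding domain → cannot satisfy Principle A.
*Anton₃* c-commands the anaphor within its binding domain → licit binder.
*Oliver₄* does not c-command the anaphor → cannot bind it.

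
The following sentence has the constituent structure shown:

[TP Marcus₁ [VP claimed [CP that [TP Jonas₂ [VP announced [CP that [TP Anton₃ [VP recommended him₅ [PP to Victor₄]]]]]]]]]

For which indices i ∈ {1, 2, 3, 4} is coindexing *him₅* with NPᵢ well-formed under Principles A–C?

*him* is a pronoun, so Principle B applies: it must be free in its binding domain.
Binding domain of *him₅*: the embedded TP, whose subject is Anton₃.
*Marcus₁* c-commands the pronoun but from outside its binding domain, and is not c-commanded by it → coindexation permitted.
*Jonas₂* c-commands the pronoun but from outside its binding domain, and is not c-commanded by it → coindexation permitted.
*Anton₃* c-commands the pronoun within its binding domain → coindexation would violate Principle B.
*Victor₄*: the pronoun c-commands this R-expression → coindexation would violate Principle C on *Victor₄*.

{1, 2}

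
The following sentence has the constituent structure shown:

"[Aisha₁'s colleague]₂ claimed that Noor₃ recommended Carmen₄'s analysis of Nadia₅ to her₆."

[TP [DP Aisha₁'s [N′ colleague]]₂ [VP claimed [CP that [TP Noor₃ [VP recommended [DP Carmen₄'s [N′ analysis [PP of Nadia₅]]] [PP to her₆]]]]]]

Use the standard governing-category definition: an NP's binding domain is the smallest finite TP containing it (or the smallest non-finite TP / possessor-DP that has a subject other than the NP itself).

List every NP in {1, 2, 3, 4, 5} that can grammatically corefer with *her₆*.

*her* is a pronoun, so Principle B applies: it must be free in its binding domain.
Binding domain of *her₆*: the embedded TP, whose subject is Noor₃.
*Aisha₁* and the pronoun do not c-command one another → neither Principle B nor Principle C is at stake; coindexation permitted.
*[Aisha₁'s colleague]₂* c-commands the pronoun but from outside its binding domain, and is not c-commanded by it → coindexation permitted.
*Noor₃* c-commands the pronoun within its binding domain → coindexation would violate Principle B.
*Carmen₄* and the pronoun do not c-command one another → neither Principle B nor Principle C is at stake; coindexation permitted.
*Nadia₅* and the pronoun do not c-command one another → neither Principle B nor Principle C is at stake; coindexation permitted.

{1, 2, 4, 5}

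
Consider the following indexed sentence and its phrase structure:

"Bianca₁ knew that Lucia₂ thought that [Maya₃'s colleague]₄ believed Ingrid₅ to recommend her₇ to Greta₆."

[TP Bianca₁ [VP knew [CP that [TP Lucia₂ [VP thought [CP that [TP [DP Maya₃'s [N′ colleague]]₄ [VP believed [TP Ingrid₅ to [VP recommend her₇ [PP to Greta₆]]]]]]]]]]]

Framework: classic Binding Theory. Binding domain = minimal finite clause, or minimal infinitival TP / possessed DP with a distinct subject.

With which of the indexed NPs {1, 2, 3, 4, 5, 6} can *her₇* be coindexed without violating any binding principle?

{1, 2, 3, 4}

*her* is a pronoun, so Principle B applies: it must be free in its binding domain.
Binding domain of *her₇*: the embedded TP, whose subject is Ingrid₅.
*Bianca₁* c-commands the pronoun but from outside its binding domain, and is not c-commanded by it → coindexation permitted.
*Lucia₂* c-commands the pronoun but from outside its binding domain, and is not c-commanded by it → coindexation permitted.
*Maya₃* and the pronoun do not c-command one another → neither Principle B nor Principle C is at stake; coindexation permitted.
*[Maya₃'s colleague]₄* c-commands the pronoun but from outside its binding domain, and is not c-commanded by it → coindexation permitted.
*Ingrid₅* c-commands the pronoun within its binding domain → coindexation would violate Principle B.
*Greta₆*: the pronoun c-commands this R-expression → coindexation would violate Principle C on *Greta₆*.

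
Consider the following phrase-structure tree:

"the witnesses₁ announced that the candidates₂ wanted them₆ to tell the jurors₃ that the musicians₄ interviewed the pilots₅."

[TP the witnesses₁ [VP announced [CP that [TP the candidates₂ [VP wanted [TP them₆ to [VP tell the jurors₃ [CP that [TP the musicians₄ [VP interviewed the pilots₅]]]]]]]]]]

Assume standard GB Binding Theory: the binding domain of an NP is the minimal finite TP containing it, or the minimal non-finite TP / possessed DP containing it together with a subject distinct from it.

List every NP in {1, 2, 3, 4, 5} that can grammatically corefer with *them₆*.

*them* is a pronoun, so Principle B applies: it must be free in its binding domain.
Binding domain of *them₆*: the embedded TP, whose subject is the candidates₂.
*the witnesses₁* c-commands the pronoun but from outside its binding domain, and is not c-commanded by it → coindexation permitted.
*the candidates₂* c-commands the pronoun within its binding domain → coindexation would violate Principle B.
*the jurors₃*: the pronoun c-commands this R-expression → coindexation would violate Principle C on *the jurors₃*.
*the musicians₄*: the pronoun c-commands this R-expression → coindexation would violate Principle C on *the musicians₄*.
*the pilots₅*: the pronoun c-commands this R-expression → coindexation would violate Principle C on *the pilots₅*.

{1}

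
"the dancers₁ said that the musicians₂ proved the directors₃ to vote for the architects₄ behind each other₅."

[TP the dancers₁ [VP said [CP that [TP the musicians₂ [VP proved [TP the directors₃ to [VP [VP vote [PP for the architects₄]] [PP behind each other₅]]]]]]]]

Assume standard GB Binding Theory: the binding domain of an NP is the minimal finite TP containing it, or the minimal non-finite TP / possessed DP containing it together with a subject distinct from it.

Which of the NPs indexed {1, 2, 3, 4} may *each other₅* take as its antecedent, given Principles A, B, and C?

{3}

*each other* is an anaphor, so Principle A applies: it must be bound in its binding domain.
Binding domain of *each other₅*: the embedded TP, whose subject is the directors₃.
*the dancers₁* c-commands the anaphor but is outside its binding domain → cannot satisfy Principle A.
*the musicians₂* c-commands the anaphor but is outside its binding domain → cannot satisfy Principle A.
*the directors₃* c-commands the anaphor within its binding domain → licit binder.
*the architects₄* does not c-command the anaphor → cannot bind it.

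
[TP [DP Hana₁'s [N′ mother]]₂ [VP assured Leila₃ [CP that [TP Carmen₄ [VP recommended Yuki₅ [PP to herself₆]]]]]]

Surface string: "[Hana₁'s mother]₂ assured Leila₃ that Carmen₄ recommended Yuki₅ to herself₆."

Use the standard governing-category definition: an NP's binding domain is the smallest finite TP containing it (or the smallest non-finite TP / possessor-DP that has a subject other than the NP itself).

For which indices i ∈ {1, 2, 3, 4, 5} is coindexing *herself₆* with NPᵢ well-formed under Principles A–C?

*herself* is an anaphor, so Principle A applies: it must be bound in its binding domain.
Binding domain of *herself₆*: the embedded TP, whose subject is Carmen₄.
*Hana₁* does not c-command the anaphor → cannot bind it.
*[Hana₁'s mother]₂* c-commands the anaphor but is outside its binding domain → cannot satisfy Principle A.
*Leila₃* c-commands the anaphor but is outside its binding domain → cannot satisfy Principle A.
*Carmen₄* c-commands the anaphor within its binding domain → licit binder.
*Yuki₅* c-commands the anaphor within its binding domain → licit binder.

{4, 5}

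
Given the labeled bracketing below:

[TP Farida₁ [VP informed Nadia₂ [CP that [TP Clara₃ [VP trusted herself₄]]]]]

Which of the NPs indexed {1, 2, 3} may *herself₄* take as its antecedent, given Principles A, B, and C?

{3}

*herself* is an anaphor, so Principle A applies: it must be bound in its binding domain.
Binding domain of *herself₄*: the embedded TP, whose subject is Clara₃.
*Farida₁* c-commands the anaphor but is outside its binding domain → cannot satisfy Principle A.
*Nadia₂* c-commands the anaphor but is outside its binding domain → cannot satisfy Principle A.
*Clara₃* c-commands the anaphor within its binding domain → licit binder.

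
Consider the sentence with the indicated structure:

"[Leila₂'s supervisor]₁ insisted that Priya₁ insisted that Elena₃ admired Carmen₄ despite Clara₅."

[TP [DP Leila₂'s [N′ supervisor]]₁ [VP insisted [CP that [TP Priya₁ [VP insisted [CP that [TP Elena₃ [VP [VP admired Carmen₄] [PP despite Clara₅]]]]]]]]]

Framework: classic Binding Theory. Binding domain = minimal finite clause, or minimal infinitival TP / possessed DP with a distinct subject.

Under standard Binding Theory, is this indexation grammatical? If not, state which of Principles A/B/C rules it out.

Principle C

The two coindexed NPs are *[Leila₂'s supervisor]₁* and *Priya₁*.
*Priya₁* is an R-expression. Principle C requires it to be free everywhere.
*[Leila₂'s supervisor]₁* c-commands it and carries the same index.
The R-expression is bound → Principle C violation.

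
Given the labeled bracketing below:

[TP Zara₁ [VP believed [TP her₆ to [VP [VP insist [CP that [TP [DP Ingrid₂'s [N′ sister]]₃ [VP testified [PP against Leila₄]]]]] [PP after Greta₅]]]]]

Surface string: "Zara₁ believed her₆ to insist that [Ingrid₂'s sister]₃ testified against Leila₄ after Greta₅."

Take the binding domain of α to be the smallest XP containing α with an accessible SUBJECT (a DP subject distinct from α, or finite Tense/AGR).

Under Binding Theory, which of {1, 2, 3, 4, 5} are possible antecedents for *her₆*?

*her* is a pronoun, so Principle B applies: it must be free in its binding domain.
Binding domain of *her₆*: the matrix TP, whose subject is Zara₁.
*Zara₁* c-commands the pronoun within its binding domain → coindexation would violate Principle B.
*Ingrid₂*: the pronoun c-commands this R-expression → coindexation would violate Principle C on *Ingrid₂*.
*[Ingrid₂'s sister]₃*: the pronoun c-commands this R-expression → coindexation would violate Principle C on *[Ingrid₂'s sister]₃*.
*Leila₄*: the pronoun c-commands this R-expression → coindexation would violate Principle C on *Leila₄*.
*Greta₅*: the pronoun c-commands this R-expression → coindexation would violate Principle C on *Greta₅*.

none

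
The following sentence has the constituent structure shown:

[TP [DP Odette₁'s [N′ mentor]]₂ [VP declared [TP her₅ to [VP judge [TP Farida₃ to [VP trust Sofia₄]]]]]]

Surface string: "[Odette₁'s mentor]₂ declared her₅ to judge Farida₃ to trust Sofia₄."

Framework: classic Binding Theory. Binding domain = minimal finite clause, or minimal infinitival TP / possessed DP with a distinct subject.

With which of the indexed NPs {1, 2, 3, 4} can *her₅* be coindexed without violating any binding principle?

*her* is a pronoun, so Principle B applies: it must be free in its binding domain.
Binding domain of *her₅*: the matrix TP, whose subject is [Odette₁'s mentor]₂.
*Odette₁* and the pronoun do not c-command one another → neither Principle B nor Principle C is at stake; coindexation permitted.
*[Odette₁'s mentor]₂* c-commands the pronoun within its binding domain → coindexation would violate Principle B.
*Farida₃*: the pronoun c-commands this R-expression → coindexation would violate Principle C on *Farida₃*.
*Sofia₄*: the pronoun c-commands this R-expression → coindexation would violate Principle C on *Sofia₄*.

{1}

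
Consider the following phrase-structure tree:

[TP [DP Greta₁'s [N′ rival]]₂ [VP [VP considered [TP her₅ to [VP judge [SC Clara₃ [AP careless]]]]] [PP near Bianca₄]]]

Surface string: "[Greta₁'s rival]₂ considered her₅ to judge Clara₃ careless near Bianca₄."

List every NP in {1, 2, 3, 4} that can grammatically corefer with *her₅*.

{1, 4}

*her* is a pronoun, so Principle B applies: it must be free in its binding domain.
Binding domain of *her₅*: the matrix TP, whose subject is [Greta₁'s rival]₂.
*Greta₁* and the pronoun do not c-command one another → neither Principle B nor Principle C is at stake; coindexation permitted.
*[Greta₁'s rival]₂* c-commands the pronoun within its binding domain → coindexation would violate Principle B.
*Clara₃*: the pronoun c-commands this R-expression → coindexation would violate Principle C on *Clara₃*.
*Bianca₄* and the pronoun do not c-command one another → neither Principle B nor Principle C is at stake; coindexation permitted.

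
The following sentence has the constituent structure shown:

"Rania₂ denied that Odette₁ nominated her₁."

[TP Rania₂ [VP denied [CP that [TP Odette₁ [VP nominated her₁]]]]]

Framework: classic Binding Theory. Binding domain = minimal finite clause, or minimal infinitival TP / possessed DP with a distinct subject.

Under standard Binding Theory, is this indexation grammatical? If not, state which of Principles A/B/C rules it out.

The two coindexed NPs are *Odette₁* and *her₁*.
*her₁* is a pronoun. Its binding domain is the embedded TP, whose subject is Odette₁.
*Odette₁* c-commands it within that domain and carries the same index.
The pronoun is locally bound → Principle B violation.

Principle B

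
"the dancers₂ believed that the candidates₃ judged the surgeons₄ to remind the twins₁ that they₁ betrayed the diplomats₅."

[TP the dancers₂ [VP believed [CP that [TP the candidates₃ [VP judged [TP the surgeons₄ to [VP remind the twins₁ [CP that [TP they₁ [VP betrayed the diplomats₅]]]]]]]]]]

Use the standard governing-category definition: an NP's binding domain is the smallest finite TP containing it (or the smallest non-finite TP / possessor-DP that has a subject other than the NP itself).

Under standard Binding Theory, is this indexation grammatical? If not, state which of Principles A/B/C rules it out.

The two coindexed NPs are *the twins₁* and *they₁*.
*they₁* is a pronoun; nothing c-commands it within its binding domain (the embedded TP.), so Principle B holds trivially.
*the twins₁* is an R-expression; *they₁* does not c-command it, and no other NP shares its index, so Principle C is satisfied.
All principles are respected.

grammatical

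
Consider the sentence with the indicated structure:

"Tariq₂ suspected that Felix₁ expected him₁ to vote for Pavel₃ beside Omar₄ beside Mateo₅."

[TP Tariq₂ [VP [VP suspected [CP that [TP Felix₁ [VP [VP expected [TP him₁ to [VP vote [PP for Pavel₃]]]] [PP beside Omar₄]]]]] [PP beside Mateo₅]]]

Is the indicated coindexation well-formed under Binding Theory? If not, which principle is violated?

Principle B

The two coindexed NPs are *Felix₁* and *him₁*.
*him₁* is a pronoun. Its binding domain is the embedded TP, whose subject is Felix₁.
*Felix₁* c-commands it within that domain and carries the same index.
The pronoun is locally bound → Principle B violation.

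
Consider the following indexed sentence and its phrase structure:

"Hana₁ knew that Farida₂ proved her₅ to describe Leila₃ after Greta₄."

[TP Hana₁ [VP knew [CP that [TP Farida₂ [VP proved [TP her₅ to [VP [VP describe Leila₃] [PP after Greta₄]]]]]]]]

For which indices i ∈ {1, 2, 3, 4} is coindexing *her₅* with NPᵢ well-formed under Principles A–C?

*her* is a pronoun, so Principle B applies: it must be free in its binding domain.
Binding domain of *her₅*: the embedded TP, whose subject is Farida₂.
*Hana₁* c-commands the pronoun but from outside its binding domain, and is not c-commanded by it → coindexation permitted.
*Farida₂* c-commands the pronoun within its binding domain → coindexation would violate Principle B.
*Leila₃*: the pronoun c-commands this R-expression → coindexation would violate Principle C on *Leila₃*.
*Greta₄*: the pronoun c-commands this R-expression → coindexation would violate Principle C on *Greta₄*.

{1}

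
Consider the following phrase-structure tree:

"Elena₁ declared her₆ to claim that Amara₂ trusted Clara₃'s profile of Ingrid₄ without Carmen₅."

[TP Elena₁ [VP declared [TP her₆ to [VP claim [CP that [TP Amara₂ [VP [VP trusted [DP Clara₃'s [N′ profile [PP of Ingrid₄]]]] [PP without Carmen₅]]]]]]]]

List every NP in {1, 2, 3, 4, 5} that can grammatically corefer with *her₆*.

none

*her* is a pronoun, so Principle B applies: it must be free in its binding domain.
Binding domain of *her₆*: the matrix TP, whose subject is Elena₁.
*Elena₁* c-commands the pronoun within its binding domain → coindexation would violate Principle B.
*Amara₂*: the pronoun c-commands this R-expression → coindexation would violate Principle C on *Amara₂*.
*Clara₃*: the pronoun c-commands this R-expression → coindexation would violate Principle C on *Clara₃*.
*Ingrid₄*: the pronoun c-commands this R-expression → coindexation would violate Principle C on *Ingrid₄*.
*Carmen₅*: the pronoun c-commands this R-expression → coindexation would violate Principle C on *Carmen₅*.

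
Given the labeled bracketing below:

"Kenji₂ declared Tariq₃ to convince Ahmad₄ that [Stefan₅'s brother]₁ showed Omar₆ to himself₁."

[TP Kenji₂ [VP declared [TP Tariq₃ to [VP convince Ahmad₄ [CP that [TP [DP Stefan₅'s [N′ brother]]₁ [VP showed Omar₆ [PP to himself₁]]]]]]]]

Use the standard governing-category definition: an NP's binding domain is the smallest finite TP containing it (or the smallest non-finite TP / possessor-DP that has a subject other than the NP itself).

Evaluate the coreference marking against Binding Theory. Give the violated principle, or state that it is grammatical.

grammatical

The two coindexed NPs are *[Stefan₅'s brother]₁* and *himself₁*.
*himself₁* is an anaphor; its binding domain is the embedded TP, whose subject is [Stefan₅'s brother]₁. *[Stefan₅'s brother]₁* c-commands it within that domain and shares its index, so Principle A is satisfied.
*[Stefan₅'s brother]₁* is an R-expression; *himself₁* does not c-command it, and no other NP shares its index, so Principle C is satisfied.
All principles are respected.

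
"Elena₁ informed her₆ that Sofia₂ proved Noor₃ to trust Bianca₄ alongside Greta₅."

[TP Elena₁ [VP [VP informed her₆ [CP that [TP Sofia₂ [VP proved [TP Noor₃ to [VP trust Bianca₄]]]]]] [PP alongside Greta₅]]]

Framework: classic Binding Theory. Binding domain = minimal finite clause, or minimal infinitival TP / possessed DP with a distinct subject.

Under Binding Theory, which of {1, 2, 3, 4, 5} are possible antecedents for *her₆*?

*her* is a pronoun, so Principle B applies: it must be free in its binding domain.
Binding domain of *her₆*: the matrix TP, whose subject is Elena₁.
*Elena₁* c-commands the pronoun within its binding domain → coindexation would violate Principle B.
*Sofia₂*: the pronoun c-commands this R-expression → coindexation would violate Principle C on *Sofia₂*.
*Noor₃*: the pronoun c-commands this R-expression → coindexation would violate Principle C on *Noor₃*.
*Bianca₄*: the pronoun c-commands this R-expression → coindexation would violate Principle C on *Bianca₄*.
*Greta₅* and the pronoun do not c-command one another → neither Principle B nor Principle C is at stake; coindexation permitted.

{5}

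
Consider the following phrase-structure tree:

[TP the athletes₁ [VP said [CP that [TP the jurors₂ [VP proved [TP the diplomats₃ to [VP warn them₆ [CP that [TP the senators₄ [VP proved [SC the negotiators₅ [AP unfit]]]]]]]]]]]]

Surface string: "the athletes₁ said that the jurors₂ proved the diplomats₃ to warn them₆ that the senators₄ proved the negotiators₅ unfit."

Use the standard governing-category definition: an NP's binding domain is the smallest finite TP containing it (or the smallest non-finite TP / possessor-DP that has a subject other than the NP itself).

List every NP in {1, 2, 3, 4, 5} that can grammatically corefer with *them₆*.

*them* is a pronoun, so Principle B applies: it must be free in its binding domain.
Binding domain of *them₆*: the embedded TP, whose subject is the diplomats₃.
*the athletes₁* c-commands the pronoun but from outside its binding domain, and is not c-commanded by it → coindexation permitted.
*the jurors₂* c-commands the pronoun but from outside its binding domain, and is not c-commanded by it → coindexation permitted.
*the diplomats₃* c-commands the pronoun within its binding domain → coindexation would violate Principle B.
*the senators₄*: the pronoun c-commands this R-expression → coindexation would violate Principle C on *the senators₄*.
*the negotiators₅*: the pronoun c-commands this R-expression → coindexation would violate Principle C on *the negotiators₅*.

{1, 2}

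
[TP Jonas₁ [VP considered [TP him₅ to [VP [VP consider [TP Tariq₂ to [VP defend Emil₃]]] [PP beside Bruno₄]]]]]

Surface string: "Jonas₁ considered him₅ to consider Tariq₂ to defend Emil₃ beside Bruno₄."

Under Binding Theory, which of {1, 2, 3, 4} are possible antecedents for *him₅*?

none

*him* is a pronoun, so Principle B applies: it must be free in its binding domain.
Binding domain of *him₅*: the matrix TP, whose subject is Jonas₁.
*Jonas₁* c-commands the pronoun within its binding domain → coindexation would violate Principle B.
*Tariq₂*: the pronoun c-commands this R-expression → coindexation would violate Principle C on *Tariq₂*.
*Emil₃*: the pronoun c-commands this R-expression → coindexation would violate Principle C on *Emil₃*.
*Bruno₄*: the pronoun c-commands this R-expression → coindexation would violate Principle C on *Bruno₄*.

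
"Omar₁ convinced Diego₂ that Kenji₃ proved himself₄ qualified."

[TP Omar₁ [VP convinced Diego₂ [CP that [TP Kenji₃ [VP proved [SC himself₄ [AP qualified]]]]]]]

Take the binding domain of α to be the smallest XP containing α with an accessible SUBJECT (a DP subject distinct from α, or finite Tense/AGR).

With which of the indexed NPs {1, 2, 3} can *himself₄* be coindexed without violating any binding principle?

*himself* is an anaphor, so Principle A applies: it must be bound in its binding domain.
Binding domain of *himself₄*: the embedded TP, whose subject is Kenji₃.
*Omar₁* c-commands the anaphor but is outside its binding domain → cannot satisfy Principle A.
*Diego₂* c-commands the anaphor but is outside its binding domain → cannot satisfy Principle A.
*Kenji₃* c-commands the anaphor within its binding domain → licit binder.

{3}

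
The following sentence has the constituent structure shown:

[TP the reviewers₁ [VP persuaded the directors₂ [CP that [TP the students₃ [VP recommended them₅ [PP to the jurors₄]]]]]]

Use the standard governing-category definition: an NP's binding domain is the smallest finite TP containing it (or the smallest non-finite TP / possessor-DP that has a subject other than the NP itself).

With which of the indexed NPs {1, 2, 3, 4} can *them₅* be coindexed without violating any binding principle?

*them* is a pronoun, so Principle B applies: it must be free in its binding domain.
Binding domain of *them₅*: the embedded TP, whose subject is the students₃.
*the reviewers₁* c-commands the pronoun but from outside its binding domain, and is not c-commanded by it → coindexation permitted.
*the directors₂* c-commands the pronoun but from outside its binding domain, and is not c-commanded by it → coindexation permitted.
*the students₃* c-commands the pronoun within its binding domain → coindexation would violate Principle B.
*the jurors₄*: the pronoun c-commands this R-expression → coindexation would violate Principle C on *the jurors₄*.

{1, 2}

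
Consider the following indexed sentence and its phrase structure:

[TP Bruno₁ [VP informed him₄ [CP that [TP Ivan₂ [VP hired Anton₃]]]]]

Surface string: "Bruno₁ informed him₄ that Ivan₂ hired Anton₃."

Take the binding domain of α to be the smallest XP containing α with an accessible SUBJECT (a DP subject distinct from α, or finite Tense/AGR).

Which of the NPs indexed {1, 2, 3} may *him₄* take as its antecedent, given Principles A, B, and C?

none

*him* is a pronoun, so Principle B applies: it must be free in its binding domain.
Binding domain of *him₄*: the matrix TP, whose subject is Bruno₁.
*Bruno₁* c-commands the pronoun within its binding domain → coindexation would violate Principle B.
*Ivan₂*: the pronoun c-commands this R-expression → coindexation would violate Principle C on *Ivan₂*.
*Anton₃*: the pronoun c-commands this R-expression → coindexation would violate Principle C on *Anton₃*.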